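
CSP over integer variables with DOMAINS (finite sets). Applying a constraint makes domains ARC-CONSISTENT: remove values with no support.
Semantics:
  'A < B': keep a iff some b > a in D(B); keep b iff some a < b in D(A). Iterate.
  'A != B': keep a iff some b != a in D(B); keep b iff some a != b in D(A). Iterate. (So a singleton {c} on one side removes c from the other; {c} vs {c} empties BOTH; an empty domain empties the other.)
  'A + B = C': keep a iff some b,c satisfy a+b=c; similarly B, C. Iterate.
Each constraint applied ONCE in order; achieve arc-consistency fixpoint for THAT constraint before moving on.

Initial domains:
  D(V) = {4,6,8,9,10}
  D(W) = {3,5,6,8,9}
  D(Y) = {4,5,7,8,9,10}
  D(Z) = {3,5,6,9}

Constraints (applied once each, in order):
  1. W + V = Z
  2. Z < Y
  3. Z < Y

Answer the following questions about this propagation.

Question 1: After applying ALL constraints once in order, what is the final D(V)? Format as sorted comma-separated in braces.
Answer: {4,6}

Derivation:
Constraint 1 (W + V = Z) on D(W)={3,5,6,8,9} D(V)={4,6,8,9,10} D(Z)={3,5,6,9}: W {3,5,6,8,9}->{3,5}; V {4,6,8,9,10}->{4,6}; Z {3,5,6,9}->{9}
Constraint 2 (Z < Y) on D(Z)={9} D(Y)={4,5,7,8,9,10}: Y {4,5,7,8,9,10}->{10}
Constraint 3 (Z < Y) on D(Z)={9} D(Y)={10}: no change
So after all 3 constraints: D(V) = {4,6}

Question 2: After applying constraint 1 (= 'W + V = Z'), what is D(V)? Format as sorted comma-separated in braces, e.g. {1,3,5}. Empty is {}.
Constraint 1 (W + V = Z) on D(W)={3,5,6,8,9} D(V)={4,6,8,9,10} D(Z)={3,5,6,9}: W {3,5,6,8,9}->{3,5}; V {4,6,8,9,10}->{4,6}; Z {3,5,6,9}->{9}
So after constraint 1: D(V) = {4,6}

Answer: {4,6}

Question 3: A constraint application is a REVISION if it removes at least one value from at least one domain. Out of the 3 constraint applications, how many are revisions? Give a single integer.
Answer: 2

Derivation:
Constraint 1 (W + V = Z) on D(W)={3,5,6,8,9} D(V)={4,6,8,9,10} D(Z)={3,5,6,9}: W {3,5,6,8,9}->{3,5}; V {4,6,8,9,10}->{4,6}; Z {3,5,6,9}->{9} => REVISION
Constraint 2 (Z < Y) on D(Z)={9} D(Y)={4,5,7,8,9,10}: Y {4,5,7,8,9,10}->{10} => REVISION
Constraint 3 (Z < Y) on D(Z)={9} D(Y)={10}: no change => not a revision
Total revisions = 2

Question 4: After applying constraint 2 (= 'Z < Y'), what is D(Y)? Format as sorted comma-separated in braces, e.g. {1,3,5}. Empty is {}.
Answer: {10}

Derivation:
Constraint 1 (W + V = Z) on D(W)={3,5,6,8,9} D(V)={4,6,8,9,10} D(Z)={3,5,6,9}: W {3,5,6,8,9}->{3,5}; V {4,6,8,9,10}->{4,6}; Z {3,5,6,9}->{9}
Constraint 2 (Z < Y) on D(Z)={9} D(Y)={4,5,7,8,9,10}: Y {4,5,7,8,9,10}->{10}
So after constraint 2: D(Y) = {10}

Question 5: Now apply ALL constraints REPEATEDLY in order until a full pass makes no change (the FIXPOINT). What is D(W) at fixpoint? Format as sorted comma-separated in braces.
Answer: {3,5}

Derivation:
pass 0 (initial): D(W)={3,5,6,8,9}
pass 1: V {4,6,8,9,10}->{4,6}; W {3,5,6,8,9}->{3,5}; Y {4,5,7,8,9,10}->{10}; Z {3,5,6,9}->{9}
pass 2: no change
Fixpoint after 2 passes: D(W) = {3,5}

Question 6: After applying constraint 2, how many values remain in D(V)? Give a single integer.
Constraint 1 (W + V = Z) on D(W)={3,5,6,8,9} D(V)={4,6,8,9,10} D(Z)={3,5,6,9}: W {3,5,6,8,9}->{3,5}; V {4,6,8,9,10}->{4,6}; Z {3,5,6,9}->{9}
Constraint 2 (Z < Y) on D(Z)={9} D(Y)={4,5,7,8,9,10}: Y {4,5,7,8,9,10}->{10}
So after constraint 2: D(V)={4,6}, size = 2

Answer: 2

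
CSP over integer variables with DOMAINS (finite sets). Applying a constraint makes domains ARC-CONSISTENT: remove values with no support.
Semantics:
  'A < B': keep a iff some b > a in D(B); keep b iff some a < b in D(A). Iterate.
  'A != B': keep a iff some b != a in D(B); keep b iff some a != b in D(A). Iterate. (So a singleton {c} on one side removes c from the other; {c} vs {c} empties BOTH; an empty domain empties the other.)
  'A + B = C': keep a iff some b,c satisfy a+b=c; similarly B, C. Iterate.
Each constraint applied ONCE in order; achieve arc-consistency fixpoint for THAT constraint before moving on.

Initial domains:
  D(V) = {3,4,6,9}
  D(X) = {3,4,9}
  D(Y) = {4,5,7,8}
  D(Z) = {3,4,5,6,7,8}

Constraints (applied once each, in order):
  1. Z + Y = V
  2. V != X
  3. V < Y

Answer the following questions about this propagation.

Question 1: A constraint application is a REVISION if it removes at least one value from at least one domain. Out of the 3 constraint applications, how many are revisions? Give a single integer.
Answer: 3

Derivation:
Constraint 1 (Z + Y = V) on D(Z)={3,4,5,6,7,8} D(Y)={4,5,7,8} D(V)={3,4,6,9}: Z {3,4,5,6,7,8}->{4,5}; Y {4,5,7,8}->{4,5}; V {3,4,6,9}->{9} => REVISION
Constraint 2 (V != X) on D(V)={9} D(X)={3,4,9}: X {3,4,9}->{3,4} => REVISION
Constraint 3 (V < Y) on D(V)={9} D(Y)={4,5}: V {9}->{}; Y {4,5}->{} => REVISION
Total revisions = 3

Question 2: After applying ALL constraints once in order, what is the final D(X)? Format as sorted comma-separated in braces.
Answer: {3,4}

Derivation:
Constraint 1 (Z + Y = V) on D(Z)={3,4,5,6,7,8} D(Y)={4,5,7,8} D(V)={3,4,6,9}: Z {3,4,5,6,7,8}->{4,5}; Y {4,5,7,8}->{4,5}; V {3,4,6,9}->{9}
Constraint 2 (V != X) on D(V)={9} D(X)={3,4,9}: X {3,4,9}->{3,4}
Constraint 3 (V < Y) on D(V)={9} D(Y)={4,5}: V {9}->{}; Y {4,5}->{}
So after all 3 constraints: D(X) = {3,4}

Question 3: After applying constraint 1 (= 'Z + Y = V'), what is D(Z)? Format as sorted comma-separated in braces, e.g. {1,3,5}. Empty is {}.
Answer: {4,5}

Derivation:
Constraint 1 (Z + Y = V) on D(Z)={3,4,5,6,7,8} D(Y)={4,5,7,8} D(V)={3,4,6,9}: Z {3,4,5,6,7,8}->{4,5}; Y {4,5,7,8}->{4,5}; V {3,4,6,9}->{9}
So after constraint 1: D(Z) = {4,5}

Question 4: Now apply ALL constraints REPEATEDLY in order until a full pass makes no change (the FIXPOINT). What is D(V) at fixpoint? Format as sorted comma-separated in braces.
pass 0 (initial): D(V)={3,4,6,9}
pass 1: V {3,4,6,9}->{}; X {3,4,9}->{3,4}; Y {4,5,7,8}->{}; Z {3,4,5,6,7,8}->{4,5}
pass 2: X {3,4}->{}; Z {4,5}->{}
pass 3: no change
Fixpoint after 3 passes: D(V) = {}

Answer: {}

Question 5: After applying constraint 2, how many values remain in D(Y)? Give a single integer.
Constraint 1 (Z + Y = V) on D(Z)={3,4,5,6,7,8} D(Y)={4,5,7,8} D(V)={3,4,6,9}: Z {3,4,5,6,7,8}->{4,5}; Y {4,5,7,8}->{4,5}; V {3,4,6,9}->{9}
Constraint 2 (V != X) on D(V)={9} D(X)={3,4,9}: X {3,4,9}->{3,4}
So after constraint 2: D(Y)={4,5}, size = 2

Answer: 2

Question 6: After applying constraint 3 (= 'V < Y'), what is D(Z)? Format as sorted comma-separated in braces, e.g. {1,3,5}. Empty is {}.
Constraint 1 (Z + Y = V) on D(Z)={3,4,5,6,7,8} D(Y)={4,5,7,8} D(V)={3,4,6,9}: Z {3,4,5,6,7,8}->{4,5}; Y {4,5,7,8}->{4,5}; V {3,4,6,9}->{9}
Constraint 2 (V != X) on D(V)={9} D(X)={3,4,9}: X {3,4,9}->{3,4}
Constraint 3 (V < Y) on D(V)={9} D(Y)={4,5}: V {9}->{}; Y {4,5}->{}
So after constraint 3: D(Z) = {4,5}

Answer: {4,5}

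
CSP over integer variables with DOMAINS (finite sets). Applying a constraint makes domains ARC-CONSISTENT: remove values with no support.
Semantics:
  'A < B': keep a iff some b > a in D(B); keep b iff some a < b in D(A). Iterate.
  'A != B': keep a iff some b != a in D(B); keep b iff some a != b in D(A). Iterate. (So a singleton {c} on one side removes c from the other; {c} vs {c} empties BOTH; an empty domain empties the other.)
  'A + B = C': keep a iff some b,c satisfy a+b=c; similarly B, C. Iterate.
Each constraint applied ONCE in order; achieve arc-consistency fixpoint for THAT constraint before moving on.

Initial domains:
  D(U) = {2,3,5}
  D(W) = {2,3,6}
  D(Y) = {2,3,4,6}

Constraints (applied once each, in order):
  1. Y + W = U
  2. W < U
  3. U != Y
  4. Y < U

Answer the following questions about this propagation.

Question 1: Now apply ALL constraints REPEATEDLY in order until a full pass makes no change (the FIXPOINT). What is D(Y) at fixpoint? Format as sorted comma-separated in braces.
pass 0 (initial): D(Y)={2,3,4,6}
pass 1: U {2,3,5}->{5}; W {2,3,6}->{2,3}; Y {2,3,4,6}->{2,3}
pass 2: no change
Fixpoint after 2 passes: D(Y) = {2,3}

Answer: {2,3}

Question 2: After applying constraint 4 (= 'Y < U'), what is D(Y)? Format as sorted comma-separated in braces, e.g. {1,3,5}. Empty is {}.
Answer: {2,3}

Derivation:
Constraint 1 (Y + W = U) on D(Y)={2,3,4,6} D(W)={2,3,6} D(U)={2,3,5}: Y {2,3,4,6}->{2,3}; W {2,3,6}->{2,3}; U {2,3,5}->{5}
Constraint 2 (W < U) on D(W)={2,3} D(U)={5}: no change
Constraint 3 (U != Y) on D(U)={5} D(Y)={2,3}: no change
Constraint 4 (Y < U) on D(Y)={2,3} D(U)={5}: no change
So after constraint 4: D(Y) = {2,3}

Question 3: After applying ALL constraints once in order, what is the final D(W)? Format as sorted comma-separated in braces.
Constraint 1 (Y + W = U) on D(Y)={2,3,4,6} D(W)={2,3,6} D(U)={2,3,5}: Y {2,3,4,6}->{2,3}; W {2,3,6}->{2,3}; U {2,3,5}->{5}
Constraint 2 (W < U) on D(W)={2,3} D(U)={5}: no change
Constraint 3 (U != Y) on D(U)={5} D(Y)={2,3}: no change
Constraint 4 (Y < U) on D(Y)={2,3} D(U)={5}: no change
So after all 4 constraints: D(W) = {2,3}

Answer: {2,3}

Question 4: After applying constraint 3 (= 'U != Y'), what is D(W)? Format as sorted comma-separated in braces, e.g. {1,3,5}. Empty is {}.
Answer: {2,3}

Derivation:
Constraint 1 (Y + W = U) on D(Y)={2,3,4,6} D(W)={2,3,6} D(U)={2,3,5}: Y {2,3,4,6}->{2,3}; W {2,3,6}->{2,3}; U {2,3,5}->{5}
Constraint 2 (W < U) on D(W)={2,3} D(U)={5}: no change
Constraint 3 (U != Y) on D(U)={5} D(Y)={2,3}: no change
So after constraint 3: D(W) = {2,3}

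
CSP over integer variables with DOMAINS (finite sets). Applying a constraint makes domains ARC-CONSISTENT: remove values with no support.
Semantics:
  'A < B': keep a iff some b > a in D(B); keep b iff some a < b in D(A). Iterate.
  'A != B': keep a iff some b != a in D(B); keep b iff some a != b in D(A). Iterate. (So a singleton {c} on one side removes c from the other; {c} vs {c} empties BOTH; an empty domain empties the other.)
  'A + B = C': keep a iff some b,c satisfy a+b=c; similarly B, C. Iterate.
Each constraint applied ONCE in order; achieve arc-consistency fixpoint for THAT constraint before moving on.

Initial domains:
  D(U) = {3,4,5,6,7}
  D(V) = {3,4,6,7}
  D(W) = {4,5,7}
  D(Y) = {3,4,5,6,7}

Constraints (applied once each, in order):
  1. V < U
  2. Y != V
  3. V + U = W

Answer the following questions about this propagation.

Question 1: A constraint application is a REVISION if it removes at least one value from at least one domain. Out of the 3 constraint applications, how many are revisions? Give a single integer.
Answer: 2

Derivation:
Constraint 1 (V < U) on D(V)={3,4,6,7} D(U)={3,4,5,6,7}: V {3,4,6,7}->{3,4,6}; U {3,4,5,6,7}->{4,5,6,7} => REVISION
Constraint 2 (Y != V) on D(Y)={3,4,5,6,7} D(V)={3,4,6}: no change => not a revision
Constraint 3 (V + U = W) on D(V)={3,4,6} D(U)={4,5,6,7} D(W)={4,5,7}: V {3,4,6}->{3}; U {4,5,6,7}->{4}; W {4,5,7}->{7} => REVISION
Total revisions = 2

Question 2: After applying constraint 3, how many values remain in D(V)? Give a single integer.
Answer: 1

Derivation:
Constraint 1 (V < U) on D(V)={3,4,6,7} D(U)={3,4,5,6,7}: V {3,4,6,7}->{3,4,6}; U {3,4,5,6,7}->{4,5,6,7}
Constraint 2 (Y != V) on D(Y)={3,4,5,6,7} D(V)={3,4,6}: no change
Constraint 3 (V + U = W) on D(V)={3,4,6} D(U)={4,5,6,7} D(W)={4,5,7}: V {3,4,6}->{3}; U {4,5,6,7}->{4}; W {4,5,7}->{7}
So after constraint 3: D(V)={3}, size = 1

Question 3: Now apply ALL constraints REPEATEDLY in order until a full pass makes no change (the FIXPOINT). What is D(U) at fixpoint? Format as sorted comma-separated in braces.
Answer: {4}

Derivation:
pass 0 (initial): D(U)={3,4,5,6,7}
pass 1: U {3,4,5,6,7}->{4}; V {3,4,6,7}->{3}; W {4,5,7}->{7}
pass 2: Y {3,4,5,6,7}->{4,5,6,7}
pass 3: no change
Fixpoint after 3 passes: D(U) = {4}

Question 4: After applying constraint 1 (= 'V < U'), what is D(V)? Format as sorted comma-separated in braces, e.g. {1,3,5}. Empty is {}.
Constraint 1 (V < U) on D(V)={3,4,6,7} D(U)={3,4,5,6,7}: V {3,4,6,7}->{3,4,6}; U {3,4,5,6,7}->{4,5,6,7}
So after constraint 1: D(V) = {3,4,6}

Answer: {3,4,6}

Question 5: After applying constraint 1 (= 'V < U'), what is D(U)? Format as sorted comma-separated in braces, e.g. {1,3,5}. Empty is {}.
Answer: {4,5,6,7}

Derivation:
Constraint 1 (V < U) on D(V)={3,4,6,7} D(U)={3,4,5,6,7}: V {3,4,6,7}->{3,4,6}; U {3,4,5,6,7}->{4,5,6,7}
So after constraint 1: D(U) = {4,5,6,7}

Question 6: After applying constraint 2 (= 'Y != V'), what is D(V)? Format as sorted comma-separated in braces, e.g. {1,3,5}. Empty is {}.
Constraint 1 (V < U) on D(V)={3,4,6,7} D(U)={3,4,5,6,7}: V {3,4,6,7}->{3,4,6}; U {3,4,5,6,7}->{4,5,6,7}
Constraint 2 (Y != V) on D(Y)={3,4,5,6,7} D(V)={3,4,6}: no change
So after constraint 2: D(V) = {3,4,6}

Answer: {3,4,6}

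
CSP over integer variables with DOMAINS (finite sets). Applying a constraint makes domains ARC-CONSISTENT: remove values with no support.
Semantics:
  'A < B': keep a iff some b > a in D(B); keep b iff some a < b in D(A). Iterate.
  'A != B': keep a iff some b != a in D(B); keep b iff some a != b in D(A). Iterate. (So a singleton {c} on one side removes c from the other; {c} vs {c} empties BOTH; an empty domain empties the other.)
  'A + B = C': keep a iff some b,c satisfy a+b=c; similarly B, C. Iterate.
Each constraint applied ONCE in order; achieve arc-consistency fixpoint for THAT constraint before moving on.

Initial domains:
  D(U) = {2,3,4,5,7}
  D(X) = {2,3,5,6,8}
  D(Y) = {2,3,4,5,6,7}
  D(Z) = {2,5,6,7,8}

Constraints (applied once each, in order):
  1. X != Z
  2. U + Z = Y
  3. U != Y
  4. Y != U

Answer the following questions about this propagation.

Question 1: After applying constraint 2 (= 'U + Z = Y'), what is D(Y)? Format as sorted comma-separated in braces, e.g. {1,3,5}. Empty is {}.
Answer: {4,5,6,7}

Derivation:
Constraint 1 (X != Z) on D(X)={2,3,5,6,8} D(Z)={2,5,6,7,8}: no change
Constraint 2 (U + Z = Y) on D(U)={2,3,4,5,7} D(Z)={2,5,6,7,8} D(Y)={2,3,4,5,6,7}: U {2,3,4,5,7}->{2,3,4,5}; Z {2,5,6,7,8}->{2,5}; Y {2,3,4,5,6,7}->{4,5,6,7}
So after constraint 2: D(Y) = {4,5,6,7}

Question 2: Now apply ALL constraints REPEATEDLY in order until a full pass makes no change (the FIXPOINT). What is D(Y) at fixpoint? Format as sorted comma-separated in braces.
Answer: {4,5,6,7}

Derivation:
pass 0 (initial): D(Y)={2,3,4,5,6,7}
pass 1: U {2,3,4,5,7}->{2,3,4,5}; Y {2,3,4,5,6,7}->{4,5,6,7}; Z {2,5,6,7,8}->{2,5}
pass 2: no change
Fixpoint after 2 passes: D(Y) = {4,5,6,7}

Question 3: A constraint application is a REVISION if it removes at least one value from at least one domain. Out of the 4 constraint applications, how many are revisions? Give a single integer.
Answer: 1

Derivation:
Constraint 1 (X != Z) on D(X)={2,3,5,6,8} D(Z)={2,5,6,7,8}: no change => not a revision
Constraint 2 (U + Z = Y) on D(U)={2,3,4,5,7} D(Z)={2,5,6,7,8} D(Y)={2,3,4,5,6,7}: U {2,3,4,5,7}->{2,3,4,5}; Z {2,5,6,7,8}->{2,5}; Y {2,3,4,5,6,7}->{4,5,6,7} => REVISION
Constraint 3 (U != Y) on D(U)={2,3,4,5} D(Y)={4,5,6,7}: no change => not a revision
Constraint 4 (Y != U) on D(Y)={4,5,6,7} D(U)={2,3,4,5}: no change => not a revision
Total revisions = 1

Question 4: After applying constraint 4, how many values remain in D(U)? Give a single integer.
Answer: 4

Derivation:
Constraint 1 (X != Z) on D(X)={2,3,5,6,8} D(Z)={2,5,6,7,8}: no change
Constraint 2 (U + Z = Y) on D(U)={2,3,4,5,7} D(Z)={2,5,6,7,8} D(Y)={2,3,4,5,6,7}: U {2,3,4,5,7}->{2,3,4,5}; Z {2,5,6,7,8}->{2,5}; Y {2,3,4,5,6,7}->{4,5,6,7}
Constraint 3 (U != Y) on D(U)={2,3,4,5} D(Y)={4,5,6,7}: no change
Constraint 4 (Y != U) on D(Y)={4,5,6,7} D(U)={2,3,4,5}: no change
So after constraint 4: D(U)={2,3,4,5}, size = 4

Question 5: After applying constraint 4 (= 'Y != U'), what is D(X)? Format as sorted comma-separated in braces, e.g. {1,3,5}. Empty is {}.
Answer: {2,3,5,6,8}

Derivation:
Constraint 1 (X != Z) on D(X)={2,3,5,6,8} D(Z)={2,5,6,7,8}: no change
Constraint 2 (U + Z = Y) on D(U)={2,3,4,5,7} D(Z)={2,5,6,7,8} D(Y)={2,3,4,5,6,7}: U {2,3,4,5,7}->{2,3,4,5}; Z {2,5,6,7,8}->{2,5}; Y {2,3,4,5,6,7}->{4,5,6,7}
Constraint 3 (U != Y) on D(U)={2,3,4,5} D(Y)={4,5,6,7}: no change
Constraint 4 (Y != U) on D(Y)={4,5,6,7} D(U)={2,3,4,5}: no change
So after constraint 4: D(X) = {2,3,5,6,8}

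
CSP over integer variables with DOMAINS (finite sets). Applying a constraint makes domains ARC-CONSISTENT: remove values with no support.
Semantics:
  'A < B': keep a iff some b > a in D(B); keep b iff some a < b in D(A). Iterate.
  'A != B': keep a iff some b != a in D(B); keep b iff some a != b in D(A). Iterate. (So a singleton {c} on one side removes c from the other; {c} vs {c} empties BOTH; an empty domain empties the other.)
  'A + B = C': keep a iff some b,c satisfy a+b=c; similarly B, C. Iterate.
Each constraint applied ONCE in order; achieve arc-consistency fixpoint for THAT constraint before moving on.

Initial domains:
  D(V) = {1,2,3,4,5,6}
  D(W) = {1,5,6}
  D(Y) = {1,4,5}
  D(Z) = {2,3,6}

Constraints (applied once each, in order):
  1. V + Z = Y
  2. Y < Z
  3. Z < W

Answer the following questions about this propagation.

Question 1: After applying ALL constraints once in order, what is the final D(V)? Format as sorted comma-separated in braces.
Answer: {1,2,3}

Derivation:
Constraint 1 (V + Z = Y) on D(V)={1,2,3,4,5,6} D(Z)={2,3,6} D(Y)={1,4,5}: V {1,2,3,4,5,6}->{1,2,3}; Z {2,3,6}->{2,3}; Y {1,4,5}->{4,5}
Constraint 2 (Y < Z) on D(Y)={4,5} D(Z)={2,3}: Y {4,5}->{}; Z {2,3}->{}
Constraint 3 (Z < W) on D(Z)={} D(W)={1,5,6}: W {1,5,6}->{}
So after all 3 constraints: D(V) = {1,2,3}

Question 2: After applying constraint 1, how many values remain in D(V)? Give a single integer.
Answer: 3

Derivation:
Constraint 1 (V + Z = Y) on D(V)={1,2,3,4,5,6} D(Z)={2,3,6} D(Y)={1,4,5}: V {1,2,3,4,5,6}->{1,2,3}; Z {2,3,6}->{2,3}; Y {1,4,5}->{4,5}
So after constraint 1: D(V)={1,2,3}, size = 3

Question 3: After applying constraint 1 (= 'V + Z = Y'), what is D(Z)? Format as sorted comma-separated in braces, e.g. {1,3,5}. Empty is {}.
Constraint 1 (V + Z = Y) on D(V)={1,2,3,4,5,6} D(Z)={2,3,6} D(Y)={1,4,5}: V {1,2,3,4,5,6}->{1,2,3}; Z {2,3,6}->{2,3}; Y {1,4,5}->{4,5}
So after constraint 1: D(Z) = {2,3}

Answer: {2,3}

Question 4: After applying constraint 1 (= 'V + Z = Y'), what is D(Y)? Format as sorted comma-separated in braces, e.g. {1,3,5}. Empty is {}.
Answer: {4,5}

Derivation:
Constraint 1 (V + Z = Y) on D(V)={1,2,3,4,5,6} D(Z)={2,3,6} D(Y)={1,4,5}: V {1,2,3,4,5,6}->{1,2,3}; Z {2,3,6}->{2,3}; Y {1,4,5}->{4,5}
So after constraint 1: D(Y) = {4,5}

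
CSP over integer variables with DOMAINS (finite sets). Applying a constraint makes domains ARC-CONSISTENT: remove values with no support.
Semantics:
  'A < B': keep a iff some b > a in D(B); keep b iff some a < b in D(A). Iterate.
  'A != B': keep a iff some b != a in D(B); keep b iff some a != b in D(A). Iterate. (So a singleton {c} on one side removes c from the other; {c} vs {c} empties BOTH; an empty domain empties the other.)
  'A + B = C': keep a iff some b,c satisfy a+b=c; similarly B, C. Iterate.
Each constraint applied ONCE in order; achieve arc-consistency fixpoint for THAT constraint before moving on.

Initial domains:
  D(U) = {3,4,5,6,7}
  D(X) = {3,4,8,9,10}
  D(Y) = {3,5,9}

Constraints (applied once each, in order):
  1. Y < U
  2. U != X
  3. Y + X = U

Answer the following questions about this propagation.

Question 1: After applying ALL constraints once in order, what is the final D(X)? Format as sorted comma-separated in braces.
Answer: {3,4}

Derivation:
Constraint 1 (Y < U) on D(Y)={3,5,9} D(U)={3,4,5,6,7}: Y {3,5,9}->{3,5}; U {3,4,5,6,7}->{4,5,6,7}
Constraint 2 (U != X) on D(U)={4,5,6,7} D(X)={3,4,8,9,10}: no change
Constraint 3 (Y + X = U) on D(Y)={3,5} D(X)={3,4,8,9,10} D(U)={4,5,6,7}: Y {3,5}->{3}; X {3,4,8,9,10}->{3,4}; U {4,5,6,7}->{6,7}
So after all 3 constraints: D(X) = {3,4}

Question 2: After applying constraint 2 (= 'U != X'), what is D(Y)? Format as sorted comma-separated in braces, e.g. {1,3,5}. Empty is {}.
Constraint 1 (Y < U) on D(Y)={3,5,9} D(U)={3,4,5,6,7}: Y {3,5,9}->{3,5}; U {3,4,5,6,7}->{4,5,6,7}
Constraint 2 (U != X) on D(U)={4,5,6,7} D(X)={3,4,8,9,10}: no change
So after constraint 2: D(Y) = {3,5}

Answer: {3,5}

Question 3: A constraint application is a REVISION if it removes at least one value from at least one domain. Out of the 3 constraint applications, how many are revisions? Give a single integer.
Answer: 2

Derivation:
Constraint 1 (Y < U) on D(Y)={3,5,9} D(U)={3,4,5,6,7}: Y {3,5,9}->{3,5}; U {3,4,5,6,7}->{4,5,6,7} => REVISION
Constraint 2 (U != X) on D(U)={4,5,6,7} D(X)={3,4,8,9,10}: no change => not a revision
Constraint 3 (Y + X = U) on D(Y)={3,5} D(X)={3,4,8,9,10} D(U)={4,5,6,7}: Y {3,5}->{3}; X {3,4,8,9,10}->{3,4}; U {4,5,6,7}->{6,7} => REVISION
Total revisions = 2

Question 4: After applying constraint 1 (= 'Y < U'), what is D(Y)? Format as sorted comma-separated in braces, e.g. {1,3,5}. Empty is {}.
Answer: {3,5}

Derivation:
Constraint 1 (Y < U) on D(Y)={3,5,9} D(U)={3,4,5,6,7}: Y {3,5,9}->{3,5}; U {3,4,5,6,7}->{4,5,6,7}
So after constraint 1: D(Y) = {3,5}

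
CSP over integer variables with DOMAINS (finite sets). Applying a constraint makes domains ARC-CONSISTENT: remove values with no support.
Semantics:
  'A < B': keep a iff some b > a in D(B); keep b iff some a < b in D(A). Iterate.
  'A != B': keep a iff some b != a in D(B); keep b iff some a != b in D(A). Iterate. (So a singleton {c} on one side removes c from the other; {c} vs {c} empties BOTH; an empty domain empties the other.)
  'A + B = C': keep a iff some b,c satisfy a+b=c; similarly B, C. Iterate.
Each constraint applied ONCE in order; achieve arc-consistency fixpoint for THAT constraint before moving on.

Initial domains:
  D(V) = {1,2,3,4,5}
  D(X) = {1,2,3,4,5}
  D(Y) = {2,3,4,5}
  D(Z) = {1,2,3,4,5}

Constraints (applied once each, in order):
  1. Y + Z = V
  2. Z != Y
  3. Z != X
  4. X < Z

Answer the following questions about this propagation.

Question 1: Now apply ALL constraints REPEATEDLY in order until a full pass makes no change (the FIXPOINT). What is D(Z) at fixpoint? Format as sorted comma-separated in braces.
pass 0 (initial): D(Z)={1,2,3,4,5}
pass 1: V {1,2,3,4,5}->{3,4,5}; X {1,2,3,4,5}->{1,2}; Y {2,3,4,5}->{2,3,4}; Z {1,2,3,4,5}->{2,3}
pass 2: V {3,4,5}->{4,5}; Y {2,3,4}->{2,3}
pass 3: no change
Fixpoint after 3 passes: D(Z) = {2,3}

Answer: {2,3}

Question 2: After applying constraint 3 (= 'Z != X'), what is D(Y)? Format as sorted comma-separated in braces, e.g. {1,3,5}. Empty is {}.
Answer: {2,3,4}

Derivation:
Constraint 1 (Y + Z = V) on D(Y)={2,3,4,5} D(Z)={1,2,3,4,5} D(V)={1,2,3,4,5}: Y {2,3,4,5}->{2,3,4}; Z {1,2,3,4,5}->{1,2,3}; V {1,2,3,4,5}->{3,4,5}
Constraint 2 (Z != Y) on D(Z)={1,2,3} D(Y)={2,3,4}: no change
Constraint 3 (Z != X) on D(Z)={1,2,3} D(X)={1,2,3,4,5}: no change
So after constraint 3: D(Y) = {2,3,4}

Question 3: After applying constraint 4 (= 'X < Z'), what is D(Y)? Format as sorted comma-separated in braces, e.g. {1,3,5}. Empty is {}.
Answer: {2,3,4}

Derivation:
Constraint 1 (Y + Z = V) on D(Y)={2,3,4,5} D(Z)={1,2,3,4,5} D(V)={1,2,3,4,5}: Y {2,3,4,5}->{2,3,4}; Z {1,2,3,4,5}->{1,2,3}; V {1,2,3,4,5}->{3,4,5}
Constraint 2 (Z != Y) on D(Z)={1,2,3} D(Y)={2,3,4}: no change
Constraint 3 (Z != X) on D(Z)={1,2,3} D(X)={1,2,3,4,5}: no change
Constraint 4 (X < Z) on D(X)={1,2,3,4,5} D(Z)={1,2,3}: X {1,2,3,4,5}->{1,2}; Z {1,2,3}->{2,3}
So after constraint 4: D(Y) = {2,3,4}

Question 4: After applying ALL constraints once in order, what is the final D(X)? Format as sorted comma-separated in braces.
Constraint 1 (Y + Z = V) on D(Y)={2,3,4,5} D(Z)={1,2,3,4,5} D(V)={1,2,3,4,5}: Y {2,3,4,5}->{2,3,4}; Z {1,2,3,4,5}->{1,2,3}; V {1,2,3,4,5}->{3,4,5}
Constraint 2 (Z != Y) on D(Z)={1,2,3} D(Y)={2,3,4}: no change
Constraint 3 (Z != X) on D(Z)={1,2,3} D(X)={1,2,3,4,5}: no change
Constraint 4 (X < Z) on D(X)={1,2,3,4,5} D(Z)={1,2,3}: X {1,2,3,4,5}->{1,2}; Z {1,2,3}->{2,3}
So after all 4 constraints: D(X) = {1,2}

Answer: {1,2}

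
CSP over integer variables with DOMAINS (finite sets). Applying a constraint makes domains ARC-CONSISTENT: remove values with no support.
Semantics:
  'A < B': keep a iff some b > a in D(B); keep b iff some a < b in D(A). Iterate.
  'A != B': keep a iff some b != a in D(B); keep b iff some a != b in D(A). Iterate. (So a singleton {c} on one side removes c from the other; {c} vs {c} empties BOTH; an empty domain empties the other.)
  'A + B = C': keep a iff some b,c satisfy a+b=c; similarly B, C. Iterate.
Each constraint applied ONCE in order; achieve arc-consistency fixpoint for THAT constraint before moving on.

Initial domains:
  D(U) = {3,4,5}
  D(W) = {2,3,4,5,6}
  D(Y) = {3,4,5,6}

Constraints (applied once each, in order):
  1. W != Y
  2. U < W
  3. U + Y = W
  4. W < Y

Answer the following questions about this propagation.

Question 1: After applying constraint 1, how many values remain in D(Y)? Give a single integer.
Constraint 1 (W != Y) on D(W)={2,3,4,5,6} D(Y)={3,4,5,6}: no change
So after constraint 1: D(Y)={3,4,5,6}, size = 4

Answer: 4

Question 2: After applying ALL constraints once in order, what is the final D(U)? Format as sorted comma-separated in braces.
Answer: {3}

Derivation:
Constraint 1 (W != Y) on D(W)={2,3,4,5,6} D(Y)={3,4,5,6}: no change
Constraint 2 (U < W) on D(U)={3,4,5} D(W)={2,3,4,5,6}: W {2,3,4,5,6}->{4,5,6}
Constraint 3 (U + Y = W) on D(U)={3,4,5} D(Y)={3,4,5,6} D(W)={4,5,6}: U {3,4,5}->{3}; Y {3,4,5,6}->{3}; W {4,5,6}->{6}
Constraint 4 (W < Y) on D(W)={6} D(Y)={3}: W {6}->{}; Y {3}->{}
So after all 4 constraints: D(U) = {3}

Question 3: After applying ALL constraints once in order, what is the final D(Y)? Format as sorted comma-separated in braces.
Answer: {}

Derivation:
Constraint 1 (W != Y) on D(W)={2,3,4,5,6} D(Y)={3,4,5,6}: no change
Constraint 2 (U < W) on D(U)={3,4,5} D(W)={2,3,4,5,6}: W {2,3,4,5,6}->{4,5,6}
Constraint 3 (U + Y = W) on D(U)={3,4,5} D(Y)={3,4,5,6} D(W)={4,5,6}: U {3,4,5}->{3}; Y {3,4,5,6}->{3}; W {4,5,6}->{6}
Constraint 4 (W < Y) on D(W)={6} D(Y)={3}: W {6}->{}; Y {3}->{}
So after all 4 constraints: D(Y) = {}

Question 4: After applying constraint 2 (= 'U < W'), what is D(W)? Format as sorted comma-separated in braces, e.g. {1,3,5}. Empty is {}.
Constraint 1 (W != Y) on D(W)={2,3,4,5,6} D(Y)={3,4,5,6}: no change
Constraint 2 (U < W) on D(U)={3,4,5} D(W)={2,3,4,5,6}: W {2,3,4,5,6}->{4,5,6}
So after constraint 2: D(W) = {4,5,6}

Answer: {4,5,6}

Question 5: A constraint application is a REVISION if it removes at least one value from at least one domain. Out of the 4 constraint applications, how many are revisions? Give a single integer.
Constraint 1 (W != Y) on D(W)={2,3,4,5,6} D(Y)={3,4,5,6}: no change => not a revision
Constraint 2 (U < W) on D(U)={3,4,5} D(W)={2,3,4,5,6}: W {2,3,4,5,6}->{4,5,6} => REVISION
Constraint 3 (U + Y = W) on D(U)={3,4,5} D(Y)={3,4,5,6} D(W)={4,5,6}: U {3,4,5}->{3}; Y {3,4,5,6}->{3}; W {4,5,6}->{6} => REVISION
Constraint 4 (W < Y) on D(W)={6} D(Y)={3}: W {6}->{}; Y {3}->{} => REVISION
Total revisions = 3

Answer: 3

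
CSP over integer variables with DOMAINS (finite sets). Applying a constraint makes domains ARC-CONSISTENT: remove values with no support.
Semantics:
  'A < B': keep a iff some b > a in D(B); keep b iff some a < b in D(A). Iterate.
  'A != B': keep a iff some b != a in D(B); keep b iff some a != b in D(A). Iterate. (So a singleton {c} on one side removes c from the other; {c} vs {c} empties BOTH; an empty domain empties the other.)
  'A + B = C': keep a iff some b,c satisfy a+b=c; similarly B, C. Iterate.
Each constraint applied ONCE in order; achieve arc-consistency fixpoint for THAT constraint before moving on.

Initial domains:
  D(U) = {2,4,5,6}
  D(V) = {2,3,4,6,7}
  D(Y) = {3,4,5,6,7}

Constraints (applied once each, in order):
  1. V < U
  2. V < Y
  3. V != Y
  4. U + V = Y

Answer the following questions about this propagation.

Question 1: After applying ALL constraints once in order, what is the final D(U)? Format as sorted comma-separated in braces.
Constraint 1 (V < U) on D(V)={2,3,4,6,7} D(U)={2,4,5,6}: V {2,3,4,6,7}->{2,3,4}; U {2,4,5,6}->{4,5,6}
Constraint 2 (V < Y) on D(V)={2,3,4} D(Y)={3,4,5,6,7}: no change
Constraint 3 (V != Y) on D(V)={2,3,4} D(Y)={3,4,5,6,7}: no change
Constraint 4 (U + V = Y) on D(U)={4,5,6} D(V)={2,3,4} D(Y)={3,4,5,6,7}: U {4,5,6}->{4,5}; V {2,3,4}->{2,3}; Y {3,4,5,6,7}->{6,7}
So after all 4 constraints: D(U) = {4,5}

Answer: {4,5}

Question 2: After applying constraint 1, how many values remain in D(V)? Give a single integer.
Constraint 1 (V < U) on D(V)={2,3,4,6,7} D(U)={2,4,5,6}: V {2,3,4,6,7}->{2,3,4}; U {2,4,5,6}->{4,5,6}
So after constraint 1: D(V)={2,3,4}, size = 3

Answer: 3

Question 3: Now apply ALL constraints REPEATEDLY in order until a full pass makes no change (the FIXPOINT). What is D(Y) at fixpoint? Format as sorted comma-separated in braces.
Answer: {6,7}

Derivation:
pass 0 (initial): D(Y)={3,4,5,6,7}
pass 1: U {2,4,5,6}->{4,5}; V {2,3,4,6,7}->{2,3}; Y {3,4,5,6,7}->{6,7}
pass 2: no change
Fixpoint after 2 passes: D(Y) = {6,7}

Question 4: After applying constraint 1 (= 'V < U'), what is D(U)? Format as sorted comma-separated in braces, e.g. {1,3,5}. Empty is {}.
Answer: {4,5,6}

Derivation:
Constraint 1 (V < U) on D(V)={2,3,4,6,7} D(U)={2,4,5,6}: V {2,3,4,6,7}->{2,3,4}; U {2,4,5,6}->{4,5,6}
So after constraint 1: D(U) = {4,5,6}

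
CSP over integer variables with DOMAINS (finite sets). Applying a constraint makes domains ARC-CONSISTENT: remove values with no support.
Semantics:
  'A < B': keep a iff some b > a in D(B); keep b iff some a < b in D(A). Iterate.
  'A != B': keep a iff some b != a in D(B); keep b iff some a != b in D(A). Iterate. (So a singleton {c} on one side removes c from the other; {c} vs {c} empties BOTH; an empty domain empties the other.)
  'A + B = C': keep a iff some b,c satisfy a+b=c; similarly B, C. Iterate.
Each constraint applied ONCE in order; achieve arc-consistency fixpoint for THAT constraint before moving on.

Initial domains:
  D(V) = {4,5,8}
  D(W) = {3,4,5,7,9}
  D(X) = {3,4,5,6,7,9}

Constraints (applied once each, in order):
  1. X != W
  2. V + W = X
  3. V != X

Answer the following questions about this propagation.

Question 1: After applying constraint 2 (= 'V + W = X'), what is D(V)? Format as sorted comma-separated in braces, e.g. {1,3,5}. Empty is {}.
Answer: {4,5}

Derivation:
Constraint 1 (X != W) on D(X)={3,4,5,6,7,9} D(W)={3,4,5,7,9}: no change
Constraint 2 (V + W = X) on D(V)={4,5,8} D(W)={3,4,5,7,9} D(X)={3,4,5,6,7,9}: V {4,5,8}->{4,5}; W {3,4,5,7,9}->{3,4,5}; X {3,4,5,6,7,9}->{7,9}
So after constraint 2: D(V) = {4,5}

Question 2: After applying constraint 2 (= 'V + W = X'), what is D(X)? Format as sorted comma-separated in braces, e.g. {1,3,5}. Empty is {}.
Constraint 1 (X != W) on D(X)={3,4,5,6,7,9} D(W)={3,4,5,7,9}: no change
Constraint 2 (V + W = X) on D(V)={4,5,8} D(W)={3,4,5,7,9} D(X)={3,4,5,6,7,9}: V {4,5,8}->{4,5}; W {3,4,5,7,9}->{3,4,5}; X {3,4,5,6,7,9}->{7,9}
So after constraint 2: D(X) = {7,9}

Answer: {7,9}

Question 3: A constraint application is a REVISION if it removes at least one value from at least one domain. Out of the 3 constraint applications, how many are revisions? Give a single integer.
Constraint 1 (X != W) on D(X)={3,4,5,6,7,9} D(W)={3,4,5,7,9}: no change => not a revision
Constraint 2 (V + W = X) on D(V)={4,5,8} D(W)={3,4,5,7,9} D(X)={3,4,5,6,7,9}: V {4,5,8}->{4,5}; W {3,4,5,7,9}->{3,4,5}; X {3,4,5,6,7,9}->{7,9} => REVISION
Constraint 3 (V != X) on D(V)={4,5} D(X)={7,9}: no change => not a revision
Total revisions = 1

Answer: 1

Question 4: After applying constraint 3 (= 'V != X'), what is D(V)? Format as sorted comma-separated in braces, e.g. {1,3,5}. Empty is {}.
Constraint 1 (X != W) on D(X)={3,4,5,6,7,9} D(W)={3,4,5,7,9}: no change
Constraint 2 (V + W = X) on D(V)={4,5,8} D(W)={3,4,5,7,9} D(X)={3,4,5,6,7,9}: V {4,5,8}->{4,5}; W {3,4,5,7,9}->{3,4,5}; X {3,4,5,6,7,9}->{7,9}
Constraint 3 (V != X) on D(V)={4,5} D(X)={7,9}: no change
So after constraint 3: D(V) = {4,5}

Answer: {4,5}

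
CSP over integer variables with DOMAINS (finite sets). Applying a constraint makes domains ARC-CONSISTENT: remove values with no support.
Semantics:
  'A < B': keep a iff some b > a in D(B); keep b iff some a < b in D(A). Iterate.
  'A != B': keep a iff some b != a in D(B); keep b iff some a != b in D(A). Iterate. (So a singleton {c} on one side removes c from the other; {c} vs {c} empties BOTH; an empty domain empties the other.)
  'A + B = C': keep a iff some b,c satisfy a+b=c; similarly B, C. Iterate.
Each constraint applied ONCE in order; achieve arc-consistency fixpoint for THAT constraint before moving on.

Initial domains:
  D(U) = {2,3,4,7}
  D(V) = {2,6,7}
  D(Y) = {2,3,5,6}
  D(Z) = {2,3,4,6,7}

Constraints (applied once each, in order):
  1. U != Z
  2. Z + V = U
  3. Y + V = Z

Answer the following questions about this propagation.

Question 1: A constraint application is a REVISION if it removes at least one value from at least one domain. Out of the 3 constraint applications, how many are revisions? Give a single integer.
Constraint 1 (U != Z) on D(U)={2,3,4,7} D(Z)={2,3,4,6,7}: no change => not a revision
Constraint 2 (Z + V = U) on D(Z)={2,3,4,6,7} D(V)={2,6,7} D(U)={2,3,4,7}: Z {2,3,4,6,7}->{2}; V {2,6,7}->{2}; U {2,3,4,7}->{4} => REVISION
Constraint 3 (Y + V = Z) on D(Y)={2,3,5,6} D(V)={2} D(Z)={2}: Y {2,3,5,6}->{}; V {2}->{}; Z {2}->{} => REVISION
Total revisions = 2

Answer: 2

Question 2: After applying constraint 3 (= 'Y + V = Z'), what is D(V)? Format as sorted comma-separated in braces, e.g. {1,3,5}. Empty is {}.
Constraint 1 (U != Z) on D(U)={2,3,4,7} D(Z)={2,3,4,6,7}: no change
Constraint 2 (Z + V = U) on D(Z)={2,3,4,6,7} D(V)={2,6,7} D(U)={2,3,4,7}: Z {2,3,4,6,7}->{2}; V {2,6,7}->{2}; U {2,3,4,7}->{4}
Constraint 3 (Y + V = Z) on D(Y)={2,3,5,6} D(V)={2} D(Z)={2}: Y {2,3,5,6}->{}; V {2}->{}; Z {2}->{}
So after constraint 3: D(V) = {}

Answer: {}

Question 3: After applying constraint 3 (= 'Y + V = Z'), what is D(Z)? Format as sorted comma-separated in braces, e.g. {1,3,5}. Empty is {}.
Answer: {}

Derivation:
Constraint 1 (U != Z) on D(U)={2,3,4,7} D(Z)={2,3,4,6,7}: no change
Constraint 2 (Z + V = U) on D(Z)={2,3,4,6,7} D(V)={2,6,7} D(U)={2,3,4,7}: Z {2,3,4,6,7}->{2}; V {2,6,7}->{2}; U {2,3,4,7}->{4}
Constraint 3 (Y + V = Z) on D(Y)={2,3,5,6} D(V)={2} D(Z)={2}: Y {2,3,5,6}->{}; V {2}->{}; Z {2}->{}
So after constraint 3: D(Z) = {}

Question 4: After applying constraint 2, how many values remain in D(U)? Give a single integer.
Constraint 1 (U != Z) on D(U)={2,3,4,7} D(Z)={2,3,4,6,7}: no change
Constraint 2 (Z + V = U) on D(Z)={2,3,4,6,7} D(V)={2,6,7} D(U)={2,3,4,7}: Z {2,3,4,6,7}->{2}; V {2,6,7}->{2}; U {2,3,4,7}->{4}
So after constraint 2: D(U)={4}, size = 1

Answer: 1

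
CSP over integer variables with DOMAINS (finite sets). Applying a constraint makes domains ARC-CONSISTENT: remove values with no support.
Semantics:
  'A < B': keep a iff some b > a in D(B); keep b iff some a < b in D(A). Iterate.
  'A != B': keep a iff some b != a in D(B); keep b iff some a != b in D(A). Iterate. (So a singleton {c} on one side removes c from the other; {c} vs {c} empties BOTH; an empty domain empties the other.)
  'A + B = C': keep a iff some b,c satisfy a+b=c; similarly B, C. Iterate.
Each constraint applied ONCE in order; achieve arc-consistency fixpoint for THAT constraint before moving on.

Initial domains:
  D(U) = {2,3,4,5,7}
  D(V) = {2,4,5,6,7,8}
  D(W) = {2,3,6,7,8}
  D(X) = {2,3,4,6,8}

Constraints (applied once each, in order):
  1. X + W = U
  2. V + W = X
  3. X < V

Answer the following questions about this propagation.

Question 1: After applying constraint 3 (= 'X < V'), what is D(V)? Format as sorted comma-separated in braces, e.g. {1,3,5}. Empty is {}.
Answer: {}

Derivation:
Constraint 1 (X + W = U) on D(X)={2,3,4,6,8} D(W)={2,3,6,7,8} D(U)={2,3,4,5,7}: X {2,3,4,6,8}->{2,3,4}; W {2,3,6,7,8}->{2,3}; U {2,3,4,5,7}->{4,5,7}
Constraint 2 (V + W = X) on D(V)={2,4,5,6,7,8} D(W)={2,3} D(X)={2,3,4}: V {2,4,5,6,7,8}->{2}; W {2,3}->{2}; X {2,3,4}->{4}
Constraint 3 (X < V) on D(X)={4} D(V)={2}: X {4}->{}; V {2}->{}
So after constraint 3: D(V) = {}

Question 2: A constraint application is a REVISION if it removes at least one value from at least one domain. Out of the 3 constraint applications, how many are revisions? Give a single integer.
Constraint 1 (X + W = U) on D(X)={2,3,4,6,8} D(W)={2,3,6,7,8} D(U)={2,3,4,5,7}: X {2,3,4,6,8}->{2,3,4}; W {2,3,6,7,8}->{2,3}; U {2,3,4,5,7}->{4,5,7} => REVISION
Constraint 2 (V + W = X) on D(V)={2,4,5,6,7,8} D(W)={2,3} D(X)={2,3,4}: V {2,4,5,6,7,8}->{2}; W {2,3}->{2}; X {2,3,4}->{4} => REVISION
Constraint 3 (X < V) on D(X)={4} D(V)={2}: X {4}->{}; V {2}->{} => REVISION
Total revisions = 3

Answer: 3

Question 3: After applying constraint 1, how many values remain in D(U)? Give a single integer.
Constraint 1 (X + W = U) on D(X)={2,3,4,6,8} D(W)={2,3,6,7,8} D(U)={2,3,4,5,7}: X {2,3,4,6,8}->{2,3,4}; W {2,3,6,7,8}->{2,3}; U {2,3,4,5,7}->{4,5,7}
So after constraint 1: D(U)={4,5,7}, size = 3

Answer: 3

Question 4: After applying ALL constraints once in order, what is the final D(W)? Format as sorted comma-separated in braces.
Answer: {2}

Derivation:
Constraint 1 (X + W = U) on D(X)={2,3,4,6,8} D(W)={2,3,6,7,8} D(U)={2,3,4,5,7}: X {2,3,4,6,8}->{2,3,4}; W {2,3,6,7,8}->{2,3}; U {2,3,4,5,7}->{4,5,7}
Constraint 2 (V + W = X) on D(V)={2,4,5,6,7,8} D(W)={2,3} D(X)={2,3,4}: V {2,4,5,6,7,8}->{2}; W {2,3}->{2}; X {2,3,4}->{4}
Constraint 3 (X < V) on D(X)={4} D(V)={2}: X {4}->{}; V {2}->{}
So after all 3 constraints: D(W) = {2}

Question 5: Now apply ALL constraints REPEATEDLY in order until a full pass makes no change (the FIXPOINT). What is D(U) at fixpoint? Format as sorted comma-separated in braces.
Answer: {}

Derivation:
pass 0 (initial): D(U)={2,3,4,5,7}
pass 1: U {2,3,4,5,7}->{4,5,7}; V {2,4,5,6,7,8}->{}; W {2,3,6,7,8}->{2}; X {2,3,4,6,8}->{}
pass 2: U {4,5,7}->{}; W {2}->{}
pass 3: no change
Fixpoint after 3 passes: D(U) = {}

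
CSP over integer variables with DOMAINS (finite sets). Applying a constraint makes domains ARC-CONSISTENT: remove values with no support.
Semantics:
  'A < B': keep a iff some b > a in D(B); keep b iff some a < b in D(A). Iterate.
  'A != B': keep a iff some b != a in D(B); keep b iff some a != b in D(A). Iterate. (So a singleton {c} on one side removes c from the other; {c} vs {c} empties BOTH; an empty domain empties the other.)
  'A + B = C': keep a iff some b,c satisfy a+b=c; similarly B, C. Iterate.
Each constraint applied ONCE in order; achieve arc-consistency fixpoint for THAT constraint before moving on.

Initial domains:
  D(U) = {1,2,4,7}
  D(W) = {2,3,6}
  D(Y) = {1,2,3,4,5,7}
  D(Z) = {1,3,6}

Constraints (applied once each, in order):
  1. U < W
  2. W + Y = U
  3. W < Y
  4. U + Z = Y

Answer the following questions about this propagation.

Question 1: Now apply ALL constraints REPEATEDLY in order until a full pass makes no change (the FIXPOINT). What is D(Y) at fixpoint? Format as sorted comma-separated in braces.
Answer: {}

Derivation:
pass 0 (initial): D(Y)={1,2,3,4,5,7}
pass 1: U {1,2,4,7}->{}; W {2,3,6}->{}; Y {1,2,3,4,5,7}->{}; Z {1,3,6}->{}
pass 2: no change
Fixpoint after 2 passes: D(Y) = {}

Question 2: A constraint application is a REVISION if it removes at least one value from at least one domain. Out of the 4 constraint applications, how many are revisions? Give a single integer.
Constraint 1 (U < W) on D(U)={1,2,4,7} D(W)={2,3,6}: U {1,2,4,7}->{1,2,4} => REVISION
Constraint 2 (W + Y = U) on D(W)={2,3,6} D(Y)={1,2,3,4,5,7} D(U)={1,2,4}: W {2,3,6}->{2,3}; Y {1,2,3,4,5,7}->{1,2}; U {1,2,4}->{4} => REVISION
Constraint 3 (W < Y) on D(W)={2,3} D(Y)={1,2}: W {2,3}->{}; Y {1,2}->{} => REVISION
Constraint 4 (U + Z = Y) on D(U)={4} D(Z)={1,3,6} D(Y)={}: U {4}->{}; Z {1,3,6}->{} => REVISION
Total revisions = 4

Answer: 4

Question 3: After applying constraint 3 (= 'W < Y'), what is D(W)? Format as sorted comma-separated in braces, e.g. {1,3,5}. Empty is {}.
Answer: {}

Derivation:
Constraint 1 (U < W) on D(U)={1,2,4,7} D(W)={2,3,6}: U {1,2,4,7}->{1,2,4}
Constraint 2 (W + Y = U) on D(W)={2,3,6} D(Y)={1,2,3,4,5,7} D(U)={1,2,4}: W {2,3,6}->{2,3}; Y {1,2,3,4,5,7}->{1,2}; U {1,2,4}->{4}
Constraint 3 (W < Y) on D(W)={2,3} D(Y)={1,2}: W {2,3}->{}; Y {1,2}->{}
So after constraint 3: D(W) = {}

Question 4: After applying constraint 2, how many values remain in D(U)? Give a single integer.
Constraint 1 (U < W) on D(U)={1,2,4,7} D(W)={2,3,6}: U {1,2,4,7}->{1,2,4}
Constraint 2 (W + Y = U) on D(W)={2,3,6} D(Y)={1,2,3,4,5,7} D(U)={1,2,4}: W {2,3,6}->{2,3}; Y {1,2,3,4,5,7}->{1,2}; U {1,2,4}->{4}
So after constraint 2: D(U)={4}, size = 1

Answer: 1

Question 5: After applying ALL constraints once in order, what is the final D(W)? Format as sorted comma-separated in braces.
Answer: {}

Derivation:
Constraint 1 (U < W) on D(U)={1,2,4,7} D(W)={2,3,6}: U {1,2,4,7}->{1,2,4}
Constraint 2 (W + Y = U) on D(W)={2,3,6} D(Y)={1,2,3,4,5,7} D(U)={1,2,4}: W {2,3,6}->{2,3}; Y {1,2,3,4,5,7}->{1,2}; U {1,2,4}->{4}
Constraint 3 (W < Y) on D(W)={2,3} D(Y)={1,2}: W {2,3}->{}; Y {1,2}->{}
Constraint 4 (U + Z = Y) on D(U)={4} D(Z)={1,3,6} D(Y)={}: U {4}->{}; Z {1,3,6}->{}
So after all 4 constraints: D(W) = {}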